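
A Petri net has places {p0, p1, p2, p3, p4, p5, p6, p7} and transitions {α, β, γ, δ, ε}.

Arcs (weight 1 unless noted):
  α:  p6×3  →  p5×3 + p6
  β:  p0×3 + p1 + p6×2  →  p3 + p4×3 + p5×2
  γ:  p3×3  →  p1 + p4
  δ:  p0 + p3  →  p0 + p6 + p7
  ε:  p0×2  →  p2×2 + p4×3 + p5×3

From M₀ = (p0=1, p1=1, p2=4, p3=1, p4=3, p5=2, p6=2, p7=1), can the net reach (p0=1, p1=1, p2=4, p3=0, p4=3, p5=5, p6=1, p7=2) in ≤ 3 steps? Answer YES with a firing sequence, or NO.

YES — reachable via ⟨δ, α⟩ (2 firings)

step 1: fire δ:  (p0=1, p1=1, p2=4, p3=1, p4=3, p5=2, p6=2, p7=1) → (p0=1, p1=1, p2=4, p3=0, p4=3, p5=2, p6=3, p7=2)
step 2: fire α:  (p0=1, p1=1, p2=4, p3=0, p4=3, p5=2, p6=3, p7=2) → (p0=1, p1=1, p2=4, p3=0, p4=3, p5=5, p6=1, p7=2)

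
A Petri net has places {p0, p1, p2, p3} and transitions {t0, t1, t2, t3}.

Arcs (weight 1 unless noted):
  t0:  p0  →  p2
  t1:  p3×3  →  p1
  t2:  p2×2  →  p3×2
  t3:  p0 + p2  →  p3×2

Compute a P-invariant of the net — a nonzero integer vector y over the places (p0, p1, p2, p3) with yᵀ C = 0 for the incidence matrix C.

Incidence matrix C (rows=places, cols=transitions):
       t0   t1   t2   t3
   p0  -1    0    0   -1
   p1   0    1    0    0
   p2   1    0   -2   -1
   p3   0   -3    2    2

Candidate y = [1, 3, 1, 1]; check y·C column-wise:
  col t0: 1·-1 + 3·0 + 1·1 + 1·0 = 0
  col t1: 1·0 + 3·1 + 1·0 + 1·-3 = 0
  col t2: 1·0 + 3·0 + 1·-2 + 1·2 = 0
  col t3: 1·-1 + 3·0 + 1·-1 + 1·2 = 0

y = (p0:1, p1:3, p2:1, p3:1)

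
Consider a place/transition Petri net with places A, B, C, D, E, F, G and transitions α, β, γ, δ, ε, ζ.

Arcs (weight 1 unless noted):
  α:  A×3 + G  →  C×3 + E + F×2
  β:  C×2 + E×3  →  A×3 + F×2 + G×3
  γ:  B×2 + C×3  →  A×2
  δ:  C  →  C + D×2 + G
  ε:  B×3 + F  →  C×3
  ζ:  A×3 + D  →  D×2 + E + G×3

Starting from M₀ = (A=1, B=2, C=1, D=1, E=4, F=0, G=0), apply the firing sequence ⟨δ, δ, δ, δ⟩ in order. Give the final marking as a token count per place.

(A=1, B=2, C=1, D=9, E=4, F=0, G=4)

step 1: fire δ:  (A=1, B=2, C=1, D=1, E=4, F=0, G=0) → (A=1, B=2, C=1, D=3, E=4, F=0, G=1)
step 2: fire δ:  (A=1, B=2, C=1, D=3, E=4, F=0, G=1) → (A=1, B=2, C=1, D=5, E=4, F=0, G=2)
step 3: fire δ:  (A=1, B=2, C=1, D=5, E=4, F=0, G=2) → (A=1, B=2, C=1, D=7, E=4, F=0, G=3)
step 4: fire δ:  (A=1, B=2, C=1, D=7, E=4, F=0, G=3) → (A=1, B=2, C=1, D=9, E=4, F=0, G=4)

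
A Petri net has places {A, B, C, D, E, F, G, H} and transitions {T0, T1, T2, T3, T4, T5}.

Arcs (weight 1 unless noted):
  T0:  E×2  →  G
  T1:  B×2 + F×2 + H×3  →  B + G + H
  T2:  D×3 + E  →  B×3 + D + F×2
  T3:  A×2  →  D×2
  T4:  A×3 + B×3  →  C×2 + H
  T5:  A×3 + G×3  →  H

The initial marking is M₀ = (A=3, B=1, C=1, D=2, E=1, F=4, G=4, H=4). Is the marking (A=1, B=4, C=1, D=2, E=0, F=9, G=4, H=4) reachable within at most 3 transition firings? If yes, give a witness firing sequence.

NO — not reachable within 3 firings

depth 0: 1 marking
depth 1: 3 markings reached so far
depth 2: 4 markings reached so far
depth 3: 5 markings reached so far
target is not among the 5 markings reachable within 3 steps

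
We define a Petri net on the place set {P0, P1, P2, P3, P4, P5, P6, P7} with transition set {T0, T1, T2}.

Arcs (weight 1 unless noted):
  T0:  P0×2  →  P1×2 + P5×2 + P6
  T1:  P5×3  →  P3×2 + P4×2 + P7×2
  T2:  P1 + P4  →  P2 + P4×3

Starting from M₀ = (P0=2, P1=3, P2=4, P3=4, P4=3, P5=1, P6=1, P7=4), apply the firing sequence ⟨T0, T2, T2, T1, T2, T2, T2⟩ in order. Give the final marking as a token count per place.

(P0=0, P1=0, P2=9, P3=6, P4=15, P5=0, P6=2, P7=6)

step 1: fire T0:  (P0=2, P1=3, P2=4, P3=4, P4=3, P5=1, P6=1, P7=4) → (P0=0, P1=5, P2=4, P3=4, P4=3, P5=3, P6=2, P7=4)
step 2: fire T2:  (P0=0, P1=5, P2=4, P3=4, P4=3, P5=3, P6=2, P7=4) → (P0=0, P1=4, P2=5, P3=4, P4=5, P5=3, P6=2, P7=4)
step 3: fire T2:  (P0=0, P1=4, P2=5, P3=4, P4=5, P5=3, P6=2, P7=4) → (P0=0, P1=3, P2=6, P3=4, P4=7, P5=3, P6=2, P7=4)
step 4: fire T1:  (P0=0, P1=3, P2=6, P3=4, P4=7, P5=3, P6=2, P7=4) → (P0=0, P1=3, P2=6, P3=6, P4=9, P5=0, P6=2, P7=6)
step 5: fire T2:  (P0=0, P1=3, P2=6, P3=6, P4=9, P5=0, P6=2, P7=6) → (P0=0, P1=2, P2=7, P3=6, P4=11, P5=0, P6=2, P7=6)
step 6: fire T2:  (P0=0, P1=2, P2=7, P3=6, P4=11, P5=0, P6=2, P7=6) → (P0=0, P1=1, P2=8, P3=6, P4=13, P5=0, P6=2, P7=6)
step 7: fire T2:  (P0=0, P1=1, P2=8, P3=6, P4=13, P5=0, P6=2, P7=6) → (P0=0, P1=0, P2=9, P3=6, P4=15, P5=0, P6=2, P7=6)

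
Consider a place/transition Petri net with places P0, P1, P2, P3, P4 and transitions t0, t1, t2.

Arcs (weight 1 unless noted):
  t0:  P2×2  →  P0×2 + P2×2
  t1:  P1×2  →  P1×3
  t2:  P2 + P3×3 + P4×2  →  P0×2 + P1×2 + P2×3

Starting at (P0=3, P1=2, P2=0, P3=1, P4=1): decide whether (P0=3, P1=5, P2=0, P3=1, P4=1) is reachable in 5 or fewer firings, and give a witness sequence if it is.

YES — reachable via ⟨t1, t1, t1⟩ (3 firings)

step 1: fire t1:  (P0=3, P1=2, P2=0, P3=1, P4=1) → (P0=3, P1=3, P2=0, P3=1, P4=1)
step 2: fire t1:  (P0=3, P1=3, P2=0, P3=1, P4=1) → (P0=3, P1=4, P2=0, P3=1, P4=1)
step 3: fire t1:  (P0=3, P1=4, P2=0, P3=1, P4=1) → (P0=3, P1=5, P2=0, P3=1, P4=1)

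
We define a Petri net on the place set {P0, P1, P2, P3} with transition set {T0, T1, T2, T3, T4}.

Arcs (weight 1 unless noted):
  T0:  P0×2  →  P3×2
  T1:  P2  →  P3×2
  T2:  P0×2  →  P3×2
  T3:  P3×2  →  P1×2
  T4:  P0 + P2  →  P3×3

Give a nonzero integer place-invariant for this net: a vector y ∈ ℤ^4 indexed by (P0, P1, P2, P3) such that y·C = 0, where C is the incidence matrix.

y = (P0:1, P1:1, P2:2, P3:1)

Incidence matrix C (rows=places, cols=transitions):
       T0   T1   T2   T3   T4
   P0  -2    0   -2    0   -1
   P1   0    0    0    2    0
   P2   0   -1    0    0   -1
   P3   2    2    2   -2    3

Candidate y = [1, 1, 2, 1]; check y·C column-wise:
  col T0: 1·-2 + 1·0 + 2·0 + 1·2 = 0
  col T1: 1·0 + 1·0 + 2·-1 + 1·2 = 0
  col T2: 1·-2 + 1·0 + 2·0 + 1·2 = 0
  col T3: 1·0 + 1·2 + 2·0 + 1·-2 = 0
  col T4: 1·-1 + 1·0 + 2·-1 + 1·3 = 0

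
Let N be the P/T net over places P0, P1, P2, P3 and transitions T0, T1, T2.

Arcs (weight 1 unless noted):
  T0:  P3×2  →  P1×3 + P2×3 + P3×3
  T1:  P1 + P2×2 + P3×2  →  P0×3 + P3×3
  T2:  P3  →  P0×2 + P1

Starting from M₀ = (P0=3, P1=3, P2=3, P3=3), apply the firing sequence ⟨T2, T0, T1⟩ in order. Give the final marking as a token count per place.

(P0=8, P1=6, P2=4, P3=4)

step 1: fire T2:  (P0=3, P1=3, P2=3, P3=3) → (P0=5, P1=4, P2=3, P3=2)
step 2: fire T0:  (P0=5, P1=4, P2=3, P3=2) → (P0=5, P1=7, P2=6, P3=3)
step 3: fire T1:  (P0=5, P1=7, P2=6, P3=3) → (P0=8, P1=6, P2=4, P3=4)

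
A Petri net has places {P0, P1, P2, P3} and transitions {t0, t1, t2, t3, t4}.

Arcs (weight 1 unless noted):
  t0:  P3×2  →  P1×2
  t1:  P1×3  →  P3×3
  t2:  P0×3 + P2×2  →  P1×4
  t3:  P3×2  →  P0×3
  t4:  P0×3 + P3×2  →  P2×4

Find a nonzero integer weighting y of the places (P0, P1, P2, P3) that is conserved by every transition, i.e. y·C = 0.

y = (P0:2, P1:3, P2:3, P3:3)

Incidence matrix C (rows=places, cols=transitions):
       t0   t1   t2   t3   t4
   P0   0    0   -3    3   -3
   P1   2   -3    4    0    0
   P2   0    0   -2    0    4
   P3  -2    3    0   -2   -2

Candidate y = [2, 3, 3, 3]; check y·C column-wise:
  col t0: 2·0 + 3·2 + 3·0 + 3·-2 = 0
  col t1: 2·0 + 3·-3 + 3·0 + 3·3 = 0
  col t2: 2·-3 + 3·4 + 3·-2 + 3·0 = 0
  col t3: 2·3 + 3·0 + 3·0 + 3·-2 = 0
  col t4: 2·-3 + 3·0 + 3·4 + 3·-2 = 0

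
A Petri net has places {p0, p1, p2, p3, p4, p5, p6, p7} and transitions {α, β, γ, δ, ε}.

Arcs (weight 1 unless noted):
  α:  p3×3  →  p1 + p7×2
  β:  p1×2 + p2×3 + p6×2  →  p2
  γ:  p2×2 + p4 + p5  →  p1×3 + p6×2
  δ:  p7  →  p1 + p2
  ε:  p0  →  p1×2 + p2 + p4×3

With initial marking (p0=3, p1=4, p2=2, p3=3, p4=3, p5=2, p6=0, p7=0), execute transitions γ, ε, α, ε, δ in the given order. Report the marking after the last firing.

(p0=1, p1=13, p2=3, p3=0, p4=8, p5=1, p6=2, p7=1)

step 1: fire γ:  (p0=3, p1=4, p2=2, p3=3, p4=3, p5=2, p6=0, p7=0) → (p0=3, p1=7, p2=0, p3=3, p4=2, p5=1, p6=2, p7=0)
step 2: fire ε:  (p0=3, p1=7, p2=0, p3=3, p4=2, p5=1, p6=2, p7=0) → (p0=2, p1=9, p2=1, p3=3, p4=5, p5=1, p6=2, p7=0)
step 3: fire α:  (p0=2, p1=9, p2=1, p3=3, p4=5, p5=1, p6=2, p7=0) → (p0=2, p1=10, p2=1, p3=0, p4=5, p5=1, p6=2, p7=2)
step 4: fire ε:  (p0=2, p1=10, p2=1, p3=0, p4=5, p5=1, p6=2, p7=2) → (p0=1, p1=12, p2=2, p3=0, p4=8, p5=1, p6=2, p7=2)
step 5: fire δ:  (p0=1, p1=12, p2=2, p3=0, p4=8, p5=1, p6=2, p7=2) → (p0=1, p1=13, p2=3, p3=0, p4=8, p5=1, p6=2, p7=1)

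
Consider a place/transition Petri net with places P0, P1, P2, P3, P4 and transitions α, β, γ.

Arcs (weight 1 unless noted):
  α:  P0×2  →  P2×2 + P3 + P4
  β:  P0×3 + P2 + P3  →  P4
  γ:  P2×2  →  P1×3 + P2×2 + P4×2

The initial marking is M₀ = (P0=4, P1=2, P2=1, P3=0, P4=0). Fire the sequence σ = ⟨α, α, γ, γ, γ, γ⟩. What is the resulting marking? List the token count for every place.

(P0=0, P1=14, P2=5, P3=2, P4=10)

step 1: fire α:  (P0=4, P1=2, P2=1, P3=0, P4=0) → (P0=2, P1=2, P2=3, P3=1, P4=1)
step 2: fire α:  (P0=2, P1=2, P2=3, P3=1, P4=1) → (P0=0, P1=2, P2=5, P3=2, P4=2)
step 3: fire γ:  (P0=0, P1=2, P2=5, P3=2, P4=2) → (P0=0, P1=5, P2=5, P3=2, P4=4)
step 4: fire γ:  (P0=0, P1=5, P2=5, P3=2, P4=4) → (P0=0, P1=8, P2=5, P3=2, P4=6)
step 5: fire γ:  (P0=0, P1=8, P2=5, P3=2, P4=6) → (P0=0, P1=11, P2=5, P3=2, P4=8)
step 6: fire γ:  (P0=0, P1=11, P2=5, P3=2, P4=8) → (P0=0, P1=14, P2=5, P3=2, P4=10)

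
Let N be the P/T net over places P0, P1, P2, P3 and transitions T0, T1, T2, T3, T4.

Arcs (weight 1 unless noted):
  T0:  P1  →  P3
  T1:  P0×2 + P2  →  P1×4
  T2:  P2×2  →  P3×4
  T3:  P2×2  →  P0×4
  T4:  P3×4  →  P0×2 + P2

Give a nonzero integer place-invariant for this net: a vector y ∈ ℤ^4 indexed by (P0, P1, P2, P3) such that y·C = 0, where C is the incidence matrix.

y = (P0:1, P1:1, P2:2, P3:1)

Incidence matrix C (rows=places, cols=transitions):
       T0   T1   T2   T3   T4
   P0   0   -2    0    4    2
   P1  -1    4    0    0    0
   P2   0   -1   -2   -2    1
   P3   1    0    4    0   -4

Candidate y = [1, 1, 2, 1]; check y·C column-wise:
  col T0: 1·0 + 1·-1 + 2·0 + 1·1 = 0
  col T1: 1·-2 + 1·4 + 2·-1 + 1·0 = 0
  col T2: 1·0 + 1·0 + 2·-2 + 1·4 = 0
  col T3: 1·4 + 1·0 + 2·-2 + 1·0 = 0
  col T4: 1·2 + 1·0 + 2·1 + 1·-4 = 0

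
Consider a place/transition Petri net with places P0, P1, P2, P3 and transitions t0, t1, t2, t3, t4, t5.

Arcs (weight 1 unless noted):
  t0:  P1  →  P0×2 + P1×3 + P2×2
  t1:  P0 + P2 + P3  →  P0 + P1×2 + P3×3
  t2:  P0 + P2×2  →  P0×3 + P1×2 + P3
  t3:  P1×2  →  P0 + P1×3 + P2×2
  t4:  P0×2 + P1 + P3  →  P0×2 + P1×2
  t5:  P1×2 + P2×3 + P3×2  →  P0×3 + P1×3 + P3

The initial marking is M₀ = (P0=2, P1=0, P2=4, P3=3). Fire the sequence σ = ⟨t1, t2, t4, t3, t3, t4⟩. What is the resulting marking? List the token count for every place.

step 1: fire t1:  (P0=2, P1=0, P2=4, P3=3) → (P0=2, P1=2, P2=3, P3=5)
step 2: fire t2:  (P0=2, P1=2, P2=3, P3=5) → (P0=4, P1=4, P2=1, P3=6)
step 3: fire t4:  (P0=4, P1=4, P2=1, P3=6) → (P0=4, P1=5, P2=1, P3=5)
step 4: fire t3:  (P0=4, P1=5, P2=1, P3=5) → (P0=5, P1=6, P2=3, P3=5)
step 5: fire t3:  (P0=5, P1=6, P2=3, P3=5) → (P0=6, P1=7, P2=5, P3=5)
step 6: fire t4:  (P0=6, P1=7, P2=5, P3=5) → (P0=6, P1=8, P2=5, P3=4)

(P0=6, P1=8, P2=5, P3=4)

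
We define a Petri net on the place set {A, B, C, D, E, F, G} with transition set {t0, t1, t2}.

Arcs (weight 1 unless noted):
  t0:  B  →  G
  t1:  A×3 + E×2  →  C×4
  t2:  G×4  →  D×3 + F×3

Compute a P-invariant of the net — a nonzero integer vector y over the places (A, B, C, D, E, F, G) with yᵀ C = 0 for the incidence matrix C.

Incidence matrix C (rows=places, cols=transitions):
       t0   t1   t2
    A   0   -3    0
    B  -1    0    0
    C   0    4    0
    D   0    0    3
    E   0   -2    0
    F   0    0    3
    G   1    0   -4

Candidate y = [4, 0, 3, 0, 0, 0, 0]; check y·C column-wise:
  col t0: 4·0 + 0·-1 + 3·0 + 0·1 = 0
  col t1: 4·-3 + 3·4 + 0·-2 = 0
  col t2: 4·0 + 3·0 + 0·3 + 0·3 + 0·-4 = 0

y = (A:4, B:0, C:3, D:0, E:0, F:0, G:0)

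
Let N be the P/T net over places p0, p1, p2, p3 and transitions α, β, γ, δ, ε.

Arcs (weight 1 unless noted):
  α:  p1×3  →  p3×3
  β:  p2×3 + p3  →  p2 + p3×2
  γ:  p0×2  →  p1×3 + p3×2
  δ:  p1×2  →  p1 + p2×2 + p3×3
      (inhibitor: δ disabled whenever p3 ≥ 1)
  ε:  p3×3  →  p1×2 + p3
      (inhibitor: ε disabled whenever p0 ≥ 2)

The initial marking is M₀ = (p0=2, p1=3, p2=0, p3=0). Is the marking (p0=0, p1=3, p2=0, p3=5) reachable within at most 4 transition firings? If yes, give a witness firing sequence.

step 1: fire α:  (p0=2, p1=3, p2=0, p3=0) → (p0=2, p1=0, p2=0, p3=3)
step 2: fire γ:  (p0=2, p1=0, p2=0, p3=3) → (p0=0, p1=3, p2=0, p3=5)

YES — reachable via ⟨α, γ⟩ (2 firings)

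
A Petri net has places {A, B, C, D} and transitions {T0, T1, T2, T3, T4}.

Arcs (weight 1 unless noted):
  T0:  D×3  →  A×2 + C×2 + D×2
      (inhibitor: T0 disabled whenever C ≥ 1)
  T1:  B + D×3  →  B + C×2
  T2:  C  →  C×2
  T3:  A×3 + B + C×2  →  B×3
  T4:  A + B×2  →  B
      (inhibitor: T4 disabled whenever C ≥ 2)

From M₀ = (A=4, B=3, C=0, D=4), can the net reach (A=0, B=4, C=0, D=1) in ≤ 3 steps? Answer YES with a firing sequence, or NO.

YES — reachable via ⟨T1, T3, T4⟩ (3 firings)

step 1: fire T1:  (A=4, B=3, C=0, D=4) → (A=4, B=3, C=2, D=1)
step 2: fire T3:  (A=4, B=3, C=2, D=1) → (A=1, B=5, C=0, D=1)
step 3: fire T4:  (A=1, B=5, C=0, D=1) → (A=0, B=4, C=0, D=1)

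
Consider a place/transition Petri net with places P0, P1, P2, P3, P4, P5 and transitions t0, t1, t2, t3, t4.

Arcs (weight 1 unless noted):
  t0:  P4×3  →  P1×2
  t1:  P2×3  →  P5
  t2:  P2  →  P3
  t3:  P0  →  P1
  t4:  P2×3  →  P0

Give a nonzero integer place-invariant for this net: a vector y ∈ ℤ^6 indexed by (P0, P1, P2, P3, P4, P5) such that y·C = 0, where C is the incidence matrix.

y = (P0:3, P1:3, P2:1, P3:1, P4:2, P5:3)

Incidence matrix C (rows=places, cols=transitions):
       t0   t1   t2   t3   t4
   P0   0    0    0   -1    1
   P1   2    0    0    1    0
   P2   0   -3   -1    0   -3
   P3   0    0    1    0    0
   P4  -3    0    0    0    0
   P5   0    1    0    0    0

Candidate y = [3, 3, 1, 1, 2, 3]; check y·C column-wise:
  col t0: 3·0 + 3·2 + 1·0 + 1·0 + 2·-3 + 3·0 = 0
  col t1: 3·0 + 3·0 + 1·-3 + 1·0 + 2·0 + 3·1 = 0
  col t2: 3·0 + 3·0 + 1·-1 + 1·1 + 2·0 + 3·0 = 0
  col t3: 3·-1 + 3·1 + 1·0 + 1·0 + 2·0 + 3·0 = 0
  col t4: 3·1 + 3·0 + 1·-3 + 1·0 + 2·0 + 3·0 = 0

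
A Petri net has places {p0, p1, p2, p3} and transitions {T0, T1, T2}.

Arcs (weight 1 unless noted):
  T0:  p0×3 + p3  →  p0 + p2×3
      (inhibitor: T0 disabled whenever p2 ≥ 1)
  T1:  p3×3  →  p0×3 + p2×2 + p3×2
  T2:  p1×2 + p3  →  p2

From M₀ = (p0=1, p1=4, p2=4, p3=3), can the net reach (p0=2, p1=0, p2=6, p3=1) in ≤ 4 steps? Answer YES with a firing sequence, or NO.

depth 0: 1 marking
depth 1: 3 markings reached so far
depth 2: 5 markings reached so far
depth 3: 6 markings reached so far
depth 4: 6 markings reached so far
(frontier empty at depth 4; search complete)
target is not among the 6 markings reachable within 4 steps

NO — not reachable within 4 firings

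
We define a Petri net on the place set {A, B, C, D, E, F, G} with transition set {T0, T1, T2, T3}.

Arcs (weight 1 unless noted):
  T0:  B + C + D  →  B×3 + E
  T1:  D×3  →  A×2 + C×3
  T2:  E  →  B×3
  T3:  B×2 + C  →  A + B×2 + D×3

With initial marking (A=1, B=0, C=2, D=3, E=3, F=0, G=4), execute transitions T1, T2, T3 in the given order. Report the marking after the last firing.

step 1: fire T1:  (A=1, B=0, C=2, D=3, E=3, F=0, G=4) → (A=3, B=0, C=5, D=0, E=3, F=0, G=4)
step 2: fire T2:  (A=3, B=0, C=5, D=0, E=3, F=0, G=4) → (A=3, B=3, C=5, D=0, E=2, F=0, G=4)
step 3: fire T3:  (A=3, B=3, C=5, D=0, E=2, F=0, G=4) → (A=4, B=3, C=4, D=3, E=2, F=0, G=4)

(A=4, B=3, C=4, D=3, E=2, F=0, G=4)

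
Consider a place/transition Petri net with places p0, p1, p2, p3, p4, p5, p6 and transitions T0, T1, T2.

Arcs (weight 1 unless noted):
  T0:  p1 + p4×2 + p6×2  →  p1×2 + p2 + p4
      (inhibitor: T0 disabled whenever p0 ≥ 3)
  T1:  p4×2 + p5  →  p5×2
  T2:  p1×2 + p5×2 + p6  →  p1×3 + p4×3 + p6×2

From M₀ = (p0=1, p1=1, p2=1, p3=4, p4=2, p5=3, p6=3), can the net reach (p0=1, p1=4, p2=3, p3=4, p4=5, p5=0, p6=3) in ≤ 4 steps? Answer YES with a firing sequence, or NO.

depth 0: 1 marking
depth 1: 3 markings reached so far
depth 2: 4 markings reached so far
depth 3: 6 markings reached so far
depth 4: 9 markings reached so far
target is not among the 9 markings reachable within 4 steps

NO — not reachable within 4 firings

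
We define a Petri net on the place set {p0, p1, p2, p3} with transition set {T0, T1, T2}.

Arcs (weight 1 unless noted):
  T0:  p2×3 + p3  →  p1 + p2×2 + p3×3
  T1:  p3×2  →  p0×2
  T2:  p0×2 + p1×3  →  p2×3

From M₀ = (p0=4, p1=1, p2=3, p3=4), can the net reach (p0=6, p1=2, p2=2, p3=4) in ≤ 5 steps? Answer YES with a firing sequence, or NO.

YES — reachable via ⟨T0, T1⟩ (2 firings)

step 1: fire T0:  (p0=4, p1=1, p2=3, p3=4) → (p0=4, p1=2, p2=2, p3=6)
step 2: fire T1:  (p0=4, p1=2, p2=2, p3=6) → (p0=6, p1=2, p2=2, p3=4)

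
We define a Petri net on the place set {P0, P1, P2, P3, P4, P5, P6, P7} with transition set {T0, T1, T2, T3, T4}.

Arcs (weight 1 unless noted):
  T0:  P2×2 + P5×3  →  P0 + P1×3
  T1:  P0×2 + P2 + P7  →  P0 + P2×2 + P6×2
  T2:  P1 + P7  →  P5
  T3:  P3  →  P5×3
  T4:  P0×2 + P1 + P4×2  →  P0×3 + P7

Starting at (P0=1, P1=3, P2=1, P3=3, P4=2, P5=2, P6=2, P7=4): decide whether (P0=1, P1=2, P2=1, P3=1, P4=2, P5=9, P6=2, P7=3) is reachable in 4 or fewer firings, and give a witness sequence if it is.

YES — reachable via ⟨T2, T3, T3⟩ (3 firings)

step 1: fire T2:  (P0=1, P1=3, P2=1, P3=3, P4=2, P5=2, P6=2, P7=4) → (P0=1, P1=2, P2=1, P3=3, P4=2, P5=3, P6=2, P7=3)
step 2: fire T3:  (P0=1, P1=2, P2=1, P3=3, P4=2, P5=3, P6=2, P7=3) → (P0=1, P1=2, P2=1, P3=2, P4=2, P5=6, P6=2, P7=3)
step 3: fire T3:  (P0=1, P1=2, P2=1, P3=2, P4=2, P5=6, P6=2, P7=3) → (P0=1, P1=2, P2=1, P3=1, P4=2, P5=9, P6=2, P7=3)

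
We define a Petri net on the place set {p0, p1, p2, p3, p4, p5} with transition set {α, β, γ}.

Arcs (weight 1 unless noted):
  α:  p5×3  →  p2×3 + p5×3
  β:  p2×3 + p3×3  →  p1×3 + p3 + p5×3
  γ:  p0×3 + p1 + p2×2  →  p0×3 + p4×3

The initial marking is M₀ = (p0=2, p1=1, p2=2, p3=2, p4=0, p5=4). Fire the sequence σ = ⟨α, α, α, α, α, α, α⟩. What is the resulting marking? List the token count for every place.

step 1: fire α:  (p0=2, p1=1, p2=2, p3=2, p4=0, p5=4) → (p0=2, p1=1, p2=5, p3=2, p4=0, p5=4)
step 2: fire α:  (p0=2, p1=1, p2=5, p3=2, p4=0, p5=4) → (p0=2, p1=1, p2=8, p3=2, p4=0, p5=4)
step 3: fire α:  (p0=2, p1=1, p2=8, p3=2, p4=0, p5=4) → (p0=2, p1=1, p2=11, p3=2, p4=0, p5=4)
step 4: fire α:  (p0=2, p1=1, p2=11, p3=2, p4=0, p5=4) → (p0=2, p1=1, p2=14, p3=2, p4=0, p5=4)
step 5: fire α:  (p0=2, p1=1, p2=14, p3=2, p4=0, p5=4) → (p0=2, p1=1, p2=17, p3=2, p4=0, p5=4)
step 6: fire α:  (p0=2, p1=1, p2=17, p3=2, p4=0, p5=4) → (p0=2, p1=1, p2=20, p3=2, p4=0, p5=4)
step 7: fire α:  (p0=2, p1=1, p2=20, p3=2, p4=0, p5=4) → (p0=2, p1=1, p2=23, p3=2, p4=0, p5=4)

(p0=2, p1=1, p2=23, p3=2, p4=0, p5=4)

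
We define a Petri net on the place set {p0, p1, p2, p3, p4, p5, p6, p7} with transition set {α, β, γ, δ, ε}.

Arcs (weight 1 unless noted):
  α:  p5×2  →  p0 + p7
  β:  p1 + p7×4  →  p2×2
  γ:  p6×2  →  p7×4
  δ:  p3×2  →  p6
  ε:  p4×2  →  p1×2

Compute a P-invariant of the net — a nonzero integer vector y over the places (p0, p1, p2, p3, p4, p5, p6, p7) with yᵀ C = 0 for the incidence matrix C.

Incidence matrix C (rows=places, cols=transitions):
        α    β    γ    δ    ε
   p0   1    0    0    0    0
   p1   0   -1    0    0    2
   p2   0    2    0    0    0
   p3   0    0    0   -2    0
   p4   0    0    0    0   -2
   p5  -2    0    0    0    0
   p6   0    0   -2    1    0
   p7   1   -4    4    0    0

Candidate y = [0, 2, 1, 0, 2, 0, 0, 0]; check y·C column-wise:
  col α: 0·1 + 2·0 + 1·0 + 2·0 + 0·-2 + 0·1 = 0
  col β: 2·-1 + 1·2 + 2·0 + 0·-4 = 0
  col γ: 2·0 + 1·0 + 2·0 + 0·-2 + 0·4 = 0
  col δ: 2·0 + 1·0 + 0·-2 + 2·0 + 0·1 = 0
  col ε: 2·2 + 1·0 + 2·-2 = 0

y = (p0:0, p1:2, p2:1, p3:0, p4:2, p5:0, p6:0, p7:0)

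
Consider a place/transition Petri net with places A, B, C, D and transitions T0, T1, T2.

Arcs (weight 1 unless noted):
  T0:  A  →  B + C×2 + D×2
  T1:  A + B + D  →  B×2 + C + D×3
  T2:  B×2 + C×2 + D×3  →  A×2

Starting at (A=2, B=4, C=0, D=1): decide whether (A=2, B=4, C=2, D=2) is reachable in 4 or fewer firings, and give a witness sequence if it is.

step 1: fire T0:  (A=2, B=4, C=0, D=1) → (A=1, B=5, C=2, D=3)
step 2: fire T0:  (A=1, B=5, C=2, D=3) → (A=0, B=6, C=4, D=5)
step 3: fire T2:  (A=0, B=6, C=4, D=5) → (A=2, B=4, C=2, D=2)

YES — reachable via ⟨T0, T0, T2⟩ (3 firings)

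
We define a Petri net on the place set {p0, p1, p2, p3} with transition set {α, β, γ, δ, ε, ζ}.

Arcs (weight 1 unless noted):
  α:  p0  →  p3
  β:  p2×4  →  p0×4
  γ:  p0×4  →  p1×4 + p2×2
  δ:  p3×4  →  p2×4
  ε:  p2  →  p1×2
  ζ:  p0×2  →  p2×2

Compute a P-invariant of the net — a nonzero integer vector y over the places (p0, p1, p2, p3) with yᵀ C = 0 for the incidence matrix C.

y = (p0:2, p1:1, p2:2, p3:2)

Incidence matrix C (rows=places, cols=transitions):
        α    β    γ    δ    ε    ζ
   p0  -1    4   -4    0    0   -2
   p1   0    0    4    0    2    0
   p2   0   -4    2    4   -1    2
   p3   1    0    0   -4    0    0

Candidate y = [2, 1, 2, 2]; check y·C column-wise:
  col α: 2·-1 + 1·0 + 2·0 + 2·1 = 0
  col β: 2·4 + 1·0 + 2·-4 + 2·0 = 0
  col γ: 2·-4 + 1·4 + 2·2 + 2·0 = 0
  col δ: 2·0 + 1·0 + 2·4 + 2·-4 = 0
  col ε: 2·0 + 1·2 + 2·-1 + 2·0 = 0
  col ζ: 2·-2 + 1·0 + 2·2 + 2·0 = 0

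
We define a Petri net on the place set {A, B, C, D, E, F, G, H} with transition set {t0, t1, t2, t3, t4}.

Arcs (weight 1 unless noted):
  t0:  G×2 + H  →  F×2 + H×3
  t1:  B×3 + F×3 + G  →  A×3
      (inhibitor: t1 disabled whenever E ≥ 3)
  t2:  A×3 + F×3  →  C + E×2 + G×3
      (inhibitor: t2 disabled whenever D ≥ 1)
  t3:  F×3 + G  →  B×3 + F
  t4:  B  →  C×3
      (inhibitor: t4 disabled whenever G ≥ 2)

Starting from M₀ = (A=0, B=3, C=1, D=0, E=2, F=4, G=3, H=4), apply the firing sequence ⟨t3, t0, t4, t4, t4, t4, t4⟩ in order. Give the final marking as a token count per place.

step 1: fire t3:  (A=0, B=3, C=1, D=0, E=2, F=4, G=3, H=4) → (A=0, B=6, C=1, D=0, E=2, F=2, G=2, H=4)
step 2: fire t0:  (A=0, B=6, C=1, D=0, E=2, F=2, G=2, H=4) → (A=0, B=6, C=1, D=0, E=2, F=4, G=0, H=6)
step 3: fire t4:  (A=0, B=6, C=1, D=0, E=2, F=4, G=0, H=6) → (A=0, B=5, C=4, D=0, E=2, F=4, G=0, H=6)
step 4: fire t4:  (A=0, B=5, C=4, D=0, E=2, F=4, G=0, H=6) → (A=0, B=4, C=7, D=0, E=2, F=4, G=0, H=6)
step 5: fire t4:  (A=0, B=4, C=7, D=0, E=2, F=4, G=0, H=6) → (A=0, B=3, C=10, D=0, E=2, F=4, G=0, H=6)
step 6: fire t4:  (A=0, B=3, C=10, D=0, E=2, F=4, G=0, H=6) → (A=0, B=2, C=13, D=0, E=2, F=4, G=0, H=6)
step 7: fire t4:  (A=0, B=2, C=13, D=0, E=2, F=4, G=0, H=6) → (A=0, B=1, C=16, D=0, E=2, F=4, G=0, H=6)

(A=0, B=1, C=16, D=0, E=2, F=4, G=0, H=6)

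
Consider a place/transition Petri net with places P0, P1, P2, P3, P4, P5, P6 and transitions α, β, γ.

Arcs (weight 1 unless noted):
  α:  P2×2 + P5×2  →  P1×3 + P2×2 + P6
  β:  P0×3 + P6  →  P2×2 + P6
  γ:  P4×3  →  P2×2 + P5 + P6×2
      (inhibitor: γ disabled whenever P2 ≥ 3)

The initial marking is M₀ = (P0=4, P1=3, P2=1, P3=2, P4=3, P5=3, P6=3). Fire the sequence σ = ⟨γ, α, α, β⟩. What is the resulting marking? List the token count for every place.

(P0=1, P1=9, P2=5, P3=2, P4=0, P5=0, P6=7)

step 1: fire γ:  (P0=4, P1=3, P2=1, P3=2, P4=3, P5=3, P6=3) → (P0=4, P1=3, P2=3, P3=2, P4=0, P5=4, P6=5)
step 2: fire α:  (P0=4, P1=3, P2=3, P3=2, P4=0, P5=4, P6=5) → (P0=4, P1=6, P2=3, P3=2, P4=0, P5=2, P6=6)
step 3: fire α:  (P0=4, P1=6, P2=3, P3=2, P4=0, P5=2, P6=6) → (P0=4, P1=9, P2=3, P3=2, P4=0, P5=0, P6=7)
step 4: fire β:  (P0=4, P1=9, P2=3, P3=2, P4=0, P5=0, P6=7) → (P0=1, P1=9, P2=5, P3=2, P4=0, P5=0, P6=7)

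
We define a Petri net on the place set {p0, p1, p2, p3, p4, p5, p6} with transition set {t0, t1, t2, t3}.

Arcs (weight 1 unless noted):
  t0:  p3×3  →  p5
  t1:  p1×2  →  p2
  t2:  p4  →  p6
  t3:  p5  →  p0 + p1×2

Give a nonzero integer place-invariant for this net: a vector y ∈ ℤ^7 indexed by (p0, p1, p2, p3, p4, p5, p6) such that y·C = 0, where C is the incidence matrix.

y = (p0:2, p1:-1, p2:-2, p3:0, p4:0, p5:0, p6:0)

Incidence matrix C (rows=places, cols=transitions):
       t0   t1   t2   t3
   p0   0    0    0    1
   p1   0   -2    0    2
   p2   0    1    0    0
   p3  -3    0    0    0
   p4   0    0   -1    0
   p5   1    0    0   -1
   p6   0    0    1    0

Candidate y = [2, -1, -2, 0, 0, 0, 0]; check y·C column-wise:
  col t0: 2·0 + -1·0 + -2·0 + 0·-3 + 0·1 = 0
  col t1: 2·0 + -1·-2 + -2·1 = 0
  col t2: 2·0 + -1·0 + -2·0 + 0·-1 + 0·1 = 0
  col t3: 2·1 + -1·2 + -2·0 + 0·-1 = 0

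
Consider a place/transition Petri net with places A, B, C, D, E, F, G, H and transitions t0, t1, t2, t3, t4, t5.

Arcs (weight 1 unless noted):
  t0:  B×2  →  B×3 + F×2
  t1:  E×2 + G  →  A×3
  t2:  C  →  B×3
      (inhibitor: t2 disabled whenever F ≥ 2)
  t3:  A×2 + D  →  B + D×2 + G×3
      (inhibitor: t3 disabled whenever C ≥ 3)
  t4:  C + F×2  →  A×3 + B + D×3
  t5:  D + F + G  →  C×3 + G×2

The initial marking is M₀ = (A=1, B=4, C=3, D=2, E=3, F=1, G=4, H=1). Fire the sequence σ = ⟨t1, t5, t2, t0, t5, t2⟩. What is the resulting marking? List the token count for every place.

(A=4, B=11, C=7, D=0, E=1, F=1, G=5, H=1)

step 1: fire t1:  (A=1, B=4, C=3, D=2, E=3, F=1, G=4, H=1) → (A=4, B=4, C=3, D=2, E=1, F=1, G=3, H=1)
step 2: fire t5:  (A=4, B=4, C=3, D=2, E=1, F=1, G=3, H=1) → (A=4, B=4, C=6, D=1, E=1, F=0, G=4, H=1)
step 3: fire t2:  (A=4, B=4, C=6, D=1, E=1, F=0, G=4, H=1) → (A=4, B=7, C=5, D=1, E=1, F=0, G=4, H=1)
step 4: fire t0:  (A=4, B=7, C=5, D=1, E=1, F=0, G=4, H=1) → (A=4, B=8, C=5, D=1, E=1, F=2, G=4, H=1)
step 5: fire t5:  (A=4, B=8, C=5, D=1, E=1, F=2, G=4, H=1) → (A=4, B=8, C=8, D=0, E=1, F=1, G=5, H=1)
step 6: fire t2:  (A=4, B=8, C=8, D=0, E=1, F=1, G=5, H=1) → (A=4, B=11, C=7, D=0, E=1, F=1, G=5, H=1)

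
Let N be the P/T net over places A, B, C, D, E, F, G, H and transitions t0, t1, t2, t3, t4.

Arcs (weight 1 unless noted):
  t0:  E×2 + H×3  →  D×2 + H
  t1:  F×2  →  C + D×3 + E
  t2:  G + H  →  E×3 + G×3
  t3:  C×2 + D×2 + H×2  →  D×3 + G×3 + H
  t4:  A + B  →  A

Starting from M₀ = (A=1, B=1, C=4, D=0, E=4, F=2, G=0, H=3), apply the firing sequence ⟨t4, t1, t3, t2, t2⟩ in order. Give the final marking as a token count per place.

step 1: fire t4:  (A=1, B=1, C=4, D=0, E=4, F=2, G=0, H=3) → (A=1, B=0, C=4, D=0, E=4, F=2, G=0, H=3)
step 2: fire t1:  (A=1, B=0, C=4, D=0, E=4, F=2, G=0, H=3) → (A=1, B=0, C=5, D=3, E=5, F=0, G=0, H=3)
step 3: fire t3:  (A=1, B=0, C=5, D=3, E=5, F=0, G=0, H=3) → (A=1, B=0, C=3, D=4, E=5, F=0, G=3, H=2)
step 4: fire t2:  (A=1, B=0, C=3, D=4, E=5, F=0, G=3, H=2) → (A=1, B=0, C=3, D=4, E=8, F=0, G=5, H=1)
step 5: fire t2:  (A=1, B=0, C=3, D=4, E=8, F=0, G=5, H=1) → (A=1, B=0, C=3, D=4, E=11, F=0, G=7, H=0)

(A=1, B=0, C=3, D=4, E=11, F=0, G=7, H=0)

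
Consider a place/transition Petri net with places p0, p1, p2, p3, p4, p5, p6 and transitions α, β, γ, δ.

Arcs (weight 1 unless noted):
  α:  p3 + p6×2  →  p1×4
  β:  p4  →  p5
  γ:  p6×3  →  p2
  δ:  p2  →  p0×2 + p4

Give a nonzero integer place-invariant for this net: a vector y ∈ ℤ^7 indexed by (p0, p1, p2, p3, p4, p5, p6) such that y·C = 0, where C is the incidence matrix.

Incidence matrix C (rows=places, cols=transitions):
        α    β    γ    δ
   p0   0    0    0    2
   p1   4    0    0    0
   p2   0    0    1   -1
   p3  -1    0    0    0
   p4   0   -1    0    1
   p5   0    1    0    0
   p6  -2    0   -3    0

Candidate y = [0, 1, 0, 4, 0, 0, 0]; check y·C column-wise:
  col α: 1·4 + 4·-1 + 0·-2 = 0
  col β: 1·0 + 4·0 + 0·-1 + 0·1 = 0
  col γ: 1·0 + 0·1 + 4·0 + 0·-3 = 0
  col δ: 0·2 + 1·0 + 0·-1 + 4·0 + 0·1 = 0

y = (p0:0, p1:1, p2:0, p3:4, p4:0, p5:0, p6:0)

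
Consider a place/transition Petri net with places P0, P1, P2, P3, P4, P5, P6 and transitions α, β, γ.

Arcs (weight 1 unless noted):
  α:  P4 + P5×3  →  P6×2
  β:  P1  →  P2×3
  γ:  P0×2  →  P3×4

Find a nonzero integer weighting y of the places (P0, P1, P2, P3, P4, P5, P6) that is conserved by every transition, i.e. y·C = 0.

y = (P0:0, P1:3, P2:1, P3:0, P4:0, P5:0, P6:0)

Incidence matrix C (rows=places, cols=transitions):
        α    β    γ
   P0   0    0   -2
   P1   0   -1    0
   P2   0    3    0
   P3   0    0    4
   P4  -1    0    0
   P5  -3    0    0
   P6   2    0    0

Candidate y = [0, 3, 1, 0, 0, 0, 0]; check y·C column-wise:
  col α: 3·0 + 1·0 + 0·-1 + 0·-3 + 0·2 = 0
  col β: 3·-1 + 1·3 = 0
  col γ: 0·-2 + 3·0 + 1·0 + 0·4 = 0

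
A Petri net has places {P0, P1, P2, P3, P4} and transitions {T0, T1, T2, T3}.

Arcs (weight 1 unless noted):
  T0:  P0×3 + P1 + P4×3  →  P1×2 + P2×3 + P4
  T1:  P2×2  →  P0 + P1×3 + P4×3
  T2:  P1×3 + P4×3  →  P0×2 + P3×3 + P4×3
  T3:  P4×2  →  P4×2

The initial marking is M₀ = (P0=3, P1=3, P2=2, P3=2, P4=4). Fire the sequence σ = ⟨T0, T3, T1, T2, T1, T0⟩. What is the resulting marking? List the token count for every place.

(P0=1, P1=8, P2=4, P3=5, P4=6)

step 1: fire T0:  (P0=3, P1=3, P2=2, P3=2, P4=4) → (P0=0, P1=4, P2=5, P3=2, P4=2)
step 2: fire T3:  (P0=0, P1=4, P2=5, P3=2, P4=2) → (P0=0, P1=4, P2=5, P3=2, P4=2)
step 3: fire T1:  (P0=0, P1=4, P2=5, P3=2, P4=2) → (P0=1, P1=7, P2=3, P3=2, P4=5)
step 4: fire T2:  (P0=1, P1=7, P2=3, P3=2, P4=5) → (P0=3, P1=4, P2=3, P3=5, P4=5)
step 5: fire T1:  (P0=3, P1=4, P2=3, P3=5, P4=5) → (P0=4, P1=7, P2=1, P3=5, P4=8)
step 6: fire T0:  (P0=4, P1=7, P2=1, P3=5, P4=8) → (P0=1, P1=8, P2=4, P3=5, P4=6)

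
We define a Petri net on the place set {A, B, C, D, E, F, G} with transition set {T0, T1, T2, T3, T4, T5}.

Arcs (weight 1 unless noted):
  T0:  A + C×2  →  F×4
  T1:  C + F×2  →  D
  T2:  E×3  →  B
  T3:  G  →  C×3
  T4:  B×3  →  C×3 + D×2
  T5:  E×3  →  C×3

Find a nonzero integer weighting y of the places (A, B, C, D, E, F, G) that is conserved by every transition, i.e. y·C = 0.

Incidence matrix C (rows=places, cols=transitions):
       T0   T1   T2   T3   T4   T5
    A  -1    0    0    0    0    0
    B   0    0    1    0   -3    0
    C  -2   -1    0    3    3    3
    D   0    1    0    0    2    0
    E   0    0   -3    0    0   -3
    F   4   -2    0    0    0    0
    G   0    0    0   -1    0    0

Candidate y = [2, 3, 1, 3, 1, 1, 3]; check y·C column-wise:
  col T0: 2·-1 + 3·0 + 1·-2 + 3·0 + 1·0 + 1·4 + 3·0 = 0
  col T1: 2·0 + 3·0 + 1·-1 + 3·1 + 1·0 + 1·-2 + 3·0 = 0
  col T2: 2·0 + 3·1 + 1·0 + 3·0 + 1·-3 + 1·0 + 3·0 = 0
  col T3: 2·0 + 3·0 + 1·3 + 3·0 + 1·0 + 1·0 + 3·-1 = 0
  col T4: 2·0 + 3·-3 + 1·3 + 3·2 + 1·0 + 1·0 + 3·0 = 0
  col T5: 2·0 + 3·0 + 1·3 + 3·0 + 1·-3 + 1·0 + 3·0 = 0

y = (A:2, B:3, C:1, D:3, E:1, F:1, G:3)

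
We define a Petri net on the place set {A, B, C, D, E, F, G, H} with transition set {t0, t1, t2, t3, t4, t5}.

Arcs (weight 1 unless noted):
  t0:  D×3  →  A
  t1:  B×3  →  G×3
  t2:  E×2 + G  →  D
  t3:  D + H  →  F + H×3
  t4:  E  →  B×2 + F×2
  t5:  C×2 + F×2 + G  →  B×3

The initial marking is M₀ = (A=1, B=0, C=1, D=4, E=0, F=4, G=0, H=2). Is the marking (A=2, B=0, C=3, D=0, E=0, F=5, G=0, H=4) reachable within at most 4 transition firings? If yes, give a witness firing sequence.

NO — not reachable within 4 firings

depth 0: 1 marking
depth 1: 3 markings reached so far
depth 2: 5 markings reached so far
depth 3: 6 markings reached so far
depth 4: 7 markings reached so far
target is not among the 7 markings reachable within 4 steps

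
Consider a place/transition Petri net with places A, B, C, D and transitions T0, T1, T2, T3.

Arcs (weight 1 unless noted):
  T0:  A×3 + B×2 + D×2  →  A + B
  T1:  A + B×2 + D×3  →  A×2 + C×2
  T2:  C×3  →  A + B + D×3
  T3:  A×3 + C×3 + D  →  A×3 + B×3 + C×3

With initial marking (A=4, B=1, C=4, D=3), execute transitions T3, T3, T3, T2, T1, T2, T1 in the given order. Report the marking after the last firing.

(A=8, B=8, C=2, D=0)

step 1: fire T3:  (A=4, B=1, C=4, D=3) → (A=4, B=4, C=4, D=2)
step 2: fire T3:  (A=4, B=4, C=4, D=2) → (A=4, B=7, C=4, D=1)
step 3: fire T3:  (A=4, B=7, C=4, D=1) → (A=4, B=10, C=4, D=0)
step 4: fire T2:  (A=4, B=10, C=4, D=0) → (A=5, B=11, C=1, D=3)
step 5: fire T1:  (A=5, B=11, C=1, D=3) → (A=6, B=9, C=3, D=0)
step 6: fire T2:  (A=6, B=9, C=3, D=0) → (A=7, B=10, C=0, D=3)
step 7: fire T1:  (A=7, B=10, C=0, D=3) → (A=8, B=8, C=2, D=0)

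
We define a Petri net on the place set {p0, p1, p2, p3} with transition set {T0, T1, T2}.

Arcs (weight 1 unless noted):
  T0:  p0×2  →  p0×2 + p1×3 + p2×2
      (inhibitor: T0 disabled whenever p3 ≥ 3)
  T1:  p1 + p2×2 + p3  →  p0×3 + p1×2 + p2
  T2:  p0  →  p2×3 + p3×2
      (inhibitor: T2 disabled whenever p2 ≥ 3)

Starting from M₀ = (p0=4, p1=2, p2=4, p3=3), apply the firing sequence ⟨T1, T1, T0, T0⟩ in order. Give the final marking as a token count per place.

step 1: fire T1:  (p0=4, p1=2, p2=4, p3=3) → (p0=7, p1=3, p2=3, p3=2)
step 2: fire T1:  (p0=7, p1=3, p2=3, p3=2) → (p0=10, p1=4, p2=2, p3=1)
step 3: fire T0:  (p0=10, p1=4, p2=2, p3=1) → (p0=10, p1=7, p2=4, p3=1)
step 4: fire T0:  (p0=10, p1=7, p2=4, p3=1) → (p0=10, p1=10, p2=6, p3=1)

(p0=10, p1=10, p2=6, p3=1)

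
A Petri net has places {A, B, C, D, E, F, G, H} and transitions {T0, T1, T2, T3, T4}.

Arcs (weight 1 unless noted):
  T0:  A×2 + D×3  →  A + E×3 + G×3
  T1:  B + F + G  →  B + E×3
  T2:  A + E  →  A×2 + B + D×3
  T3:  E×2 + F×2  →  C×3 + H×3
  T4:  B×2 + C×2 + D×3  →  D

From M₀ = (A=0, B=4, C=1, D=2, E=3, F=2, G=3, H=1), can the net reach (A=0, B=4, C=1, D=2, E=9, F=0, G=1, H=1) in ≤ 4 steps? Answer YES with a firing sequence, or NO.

step 1: fire T1:  (A=0, B=4, C=1, D=2, E=3, F=2, G=3, H=1) → (A=0, B=4, C=1, D=2, E=6, F=1, G=2, H=1)
step 2: fire T1:  (A=0, B=4, C=1, D=2, E=6, F=1, G=2, H=1) → (A=0, B=4, C=1, D=2, E=9, F=0, G=1, H=1)

YES — reachable via ⟨T1, T1⟩ (2 firings)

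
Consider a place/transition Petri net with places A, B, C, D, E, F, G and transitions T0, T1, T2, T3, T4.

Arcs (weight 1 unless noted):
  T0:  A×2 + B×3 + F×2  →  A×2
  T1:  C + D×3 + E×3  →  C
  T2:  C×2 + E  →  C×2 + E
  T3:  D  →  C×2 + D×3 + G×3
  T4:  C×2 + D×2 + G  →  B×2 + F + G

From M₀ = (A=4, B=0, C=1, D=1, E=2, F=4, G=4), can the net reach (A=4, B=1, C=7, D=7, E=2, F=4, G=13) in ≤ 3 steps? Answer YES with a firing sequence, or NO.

depth 0: 1 marking
depth 1: 2 markings reached so far
depth 2: 4 markings reached so far
depth 3: 6 markings reached so far
target is not among the 6 markings reachable within 3 steps

NO — not reachable within 3 firings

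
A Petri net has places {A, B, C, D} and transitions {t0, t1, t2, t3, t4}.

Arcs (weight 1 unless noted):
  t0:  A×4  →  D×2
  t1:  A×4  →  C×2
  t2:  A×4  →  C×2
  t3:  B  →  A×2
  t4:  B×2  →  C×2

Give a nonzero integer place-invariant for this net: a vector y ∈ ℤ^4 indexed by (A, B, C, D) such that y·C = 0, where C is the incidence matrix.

y = (A:1, B:2, C:2, D:2)

Incidence matrix C (rows=places, cols=transitions):
       t0   t1   t2   t3   t4
    A  -4   -4   -4    2    0
    B   0    0    0   -1   -2
    C   0    2    2    0    2
    D   2    0    0    0    0

Candidate y = [1, 2, 2, 2]; check y·C column-wise:
  col t0: 1·-4 + 2·0 + 2·0 + 2·2 = 0
  col t1: 1·-4 + 2·0 + 2·2 + 2·0 = 0
  col t2: 1·-4 + 2·0 + 2·2 + 2·0 = 0
  col t3: 1·2 + 2·-1 + 2·0 + 2·0 = 0
  col t4: 1·0 + 2·-2 + 2·2 + 2·0 = 0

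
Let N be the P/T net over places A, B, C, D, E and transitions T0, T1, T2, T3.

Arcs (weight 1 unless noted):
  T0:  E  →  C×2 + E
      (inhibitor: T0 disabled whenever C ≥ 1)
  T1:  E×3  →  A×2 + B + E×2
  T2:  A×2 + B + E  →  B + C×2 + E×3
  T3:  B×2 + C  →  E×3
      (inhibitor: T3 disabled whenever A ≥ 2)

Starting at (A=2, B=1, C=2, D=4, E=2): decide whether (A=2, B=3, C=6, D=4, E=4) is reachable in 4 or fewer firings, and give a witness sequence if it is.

step 1: fire T2:  (A=2, B=1, C=2, D=4, E=2) → (A=0, B=1, C=4, D=4, E=4)
step 2: fire T1:  (A=0, B=1, C=4, D=4, E=4) → (A=2, B=2, C=4, D=4, E=3)
step 3: fire T1:  (A=2, B=2, C=4, D=4, E=3) → (A=4, B=3, C=4, D=4, E=2)
step 4: fire T2:  (A=4, B=3, C=4, D=4, E=2) → (A=2, B=3, C=6, D=4, E=4)

YES — reachable via ⟨T2, T1, T1, T2⟩ (4 firings)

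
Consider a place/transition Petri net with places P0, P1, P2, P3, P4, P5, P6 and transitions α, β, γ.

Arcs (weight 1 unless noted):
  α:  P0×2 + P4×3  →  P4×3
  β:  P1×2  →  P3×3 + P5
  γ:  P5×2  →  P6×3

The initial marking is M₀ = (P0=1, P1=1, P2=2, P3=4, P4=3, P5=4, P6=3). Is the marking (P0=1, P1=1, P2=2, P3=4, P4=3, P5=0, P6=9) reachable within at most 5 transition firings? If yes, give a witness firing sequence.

step 1: fire γ:  (P0=1, P1=1, P2=2, P3=4, P4=3, P5=4, P6=3) → (P0=1, P1=1, P2=2, P3=4, P4=3, P5=2, P6=6)
step 2: fire γ:  (P0=1, P1=1, P2=2, P3=4, P4=3, P5=2, P6=6) → (P0=1, P1=1, P2=2, P3=4, P4=3, P5=0, P6=9)

YES — reachable via ⟨γ, γ⟩ (2 firings)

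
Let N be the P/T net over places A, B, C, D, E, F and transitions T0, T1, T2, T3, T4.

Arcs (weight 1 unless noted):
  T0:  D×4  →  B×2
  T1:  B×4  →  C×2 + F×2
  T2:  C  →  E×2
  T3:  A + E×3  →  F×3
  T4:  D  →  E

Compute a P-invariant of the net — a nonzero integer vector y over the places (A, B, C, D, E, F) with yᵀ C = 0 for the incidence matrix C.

Incidence matrix C (rows=places, cols=transitions):
       T0   T1   T2   T3   T4
    A   0    0    0   -1    0
    B   2   -4    0    0    0
    C   0    2   -1    0    0
    D  -4    0    0    0   -1
    E   0    0    2   -3    1
    F   0    2    0    3    0

Candidate y = [3, 2, 2, 1, 1, 2]; check y·C column-wise:
  col T0: 3·0 + 2·2 + 2·0 + 1·-4 + 1·0 + 2·0 = 0
  col T1: 3·0 + 2·-4 + 2·2 + 1·0 + 1·0 + 2·2 = 0
  col T2: 3·0 + 2·0 + 2·-1 + 1·0 + 1·2 + 2·0 = 0
  col T3: 3·-1 + 2·0 + 2·0 + 1·0 + 1·-3 + 2·3 = 0
  col T4: 3·0 + 2·0 + 2·0 + 1·-1 + 1·1 + 2·0 = 0

y = (A:3, B:2, C:2, D:1, E:1, F:2)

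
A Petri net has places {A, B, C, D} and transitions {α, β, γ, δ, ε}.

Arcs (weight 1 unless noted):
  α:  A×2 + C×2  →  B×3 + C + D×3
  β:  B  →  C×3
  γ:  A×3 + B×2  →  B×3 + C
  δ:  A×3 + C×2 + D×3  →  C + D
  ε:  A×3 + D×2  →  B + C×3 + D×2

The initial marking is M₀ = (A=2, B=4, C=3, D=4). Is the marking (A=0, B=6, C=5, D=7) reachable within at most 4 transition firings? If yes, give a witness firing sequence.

step 1: fire α:  (A=2, B=4, C=3, D=4) → (A=0, B=7, C=2, D=7)
step 2: fire β:  (A=0, B=7, C=2, D=7) → (A=0, B=6, C=5, D=7)

YES — reachable via ⟨α, β⟩ (2 firings)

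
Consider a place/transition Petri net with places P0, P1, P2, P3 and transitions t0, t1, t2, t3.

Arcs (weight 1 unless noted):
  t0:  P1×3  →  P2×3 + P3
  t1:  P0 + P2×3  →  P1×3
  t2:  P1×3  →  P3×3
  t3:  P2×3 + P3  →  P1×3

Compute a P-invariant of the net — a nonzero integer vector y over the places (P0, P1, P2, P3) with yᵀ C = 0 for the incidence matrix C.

y = (P0:3, P1:3, P2:2, P3:3)

Incidence matrix C (rows=places, cols=transitions):
       t0   t1   t2   t3
   P0   0   -1    0    0
   P1  -3    3   -3    3
   P2   3   -3    0   -3
   P3   1    0    3   -1

Candidate y = [3, 3, 2, 3]; check y·C column-wise:
  col t0: 3·0 + 3·-3 + 2·3 + 3·1 = 0
  col t1: 3·-1 + 3·3 + 2·-3 + 3·0 = 0
  col t2: 3·0 + 3·-3 + 2·0 + 3·3 = 0
  col t3: 3·0 + 3·3 + 2·-3 + 3·-1 = 0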